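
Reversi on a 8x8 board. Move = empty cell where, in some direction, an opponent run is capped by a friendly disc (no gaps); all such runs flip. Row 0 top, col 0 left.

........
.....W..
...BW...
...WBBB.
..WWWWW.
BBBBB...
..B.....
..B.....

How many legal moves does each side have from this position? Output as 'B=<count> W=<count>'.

-- B to move --
(0,4): no bracket -> illegal
(0,5): no bracket -> illegal
(0,6): flips 4 -> legal
(1,3): flips 1 -> legal
(1,4): flips 1 -> legal
(1,6): no bracket -> illegal
(2,2): no bracket -> illegal
(2,5): flips 1 -> legal
(2,6): no bracket -> illegal
(3,1): flips 1 -> legal
(3,2): flips 3 -> legal
(3,7): no bracket -> illegal
(4,1): no bracket -> illegal
(4,7): no bracket -> illegal
(5,5): flips 1 -> legal
(5,6): flips 2 -> legal
(5,7): flips 1 -> legal
B mobility = 9
-- W to move --
(1,2): flips 2 -> legal
(1,3): flips 1 -> legal
(1,4): no bracket -> illegal
(2,2): flips 1 -> legal
(2,5): flips 2 -> legal
(2,6): flips 2 -> legal
(2,7): flips 1 -> legal
(3,2): no bracket -> illegal
(3,7): flips 3 -> legal
(4,0): no bracket -> illegal
(4,1): no bracket -> illegal
(4,7): no bracket -> illegal
(5,5): no bracket -> illegal
(6,0): flips 1 -> legal
(6,1): flips 1 -> legal
(6,3): flips 2 -> legal
(6,4): flips 2 -> legal
(6,5): flips 1 -> legal
(7,1): flips 2 -> legal
(7,3): no bracket -> illegal
W mobility = 13

Answer: B=9 W=13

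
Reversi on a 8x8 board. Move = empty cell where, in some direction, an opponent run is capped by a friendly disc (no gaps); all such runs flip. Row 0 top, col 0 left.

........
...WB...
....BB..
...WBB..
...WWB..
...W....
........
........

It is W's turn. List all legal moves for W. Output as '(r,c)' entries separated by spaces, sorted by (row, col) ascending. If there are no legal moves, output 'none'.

Answer: (0,4) (1,5) (1,6) (2,6) (3,6) (4,6)

Derivation:
(0,3): no bracket -> illegal
(0,4): flips 3 -> legal
(0,5): no bracket -> illegal
(1,5): flips 2 -> legal
(1,6): flips 2 -> legal
(2,3): no bracket -> illegal
(2,6): flips 1 -> legal
(3,6): flips 2 -> legal
(4,6): flips 3 -> legal
(5,4): no bracket -> illegal
(5,5): no bracket -> illegal
(5,6): no bracket -> illegal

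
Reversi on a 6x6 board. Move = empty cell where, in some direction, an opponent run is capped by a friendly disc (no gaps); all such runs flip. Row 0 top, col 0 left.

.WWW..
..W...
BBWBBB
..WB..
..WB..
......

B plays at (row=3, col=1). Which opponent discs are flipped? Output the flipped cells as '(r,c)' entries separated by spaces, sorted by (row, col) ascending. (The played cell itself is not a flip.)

Dir NW: first cell 'B' (not opp) -> no flip
Dir N: first cell 'B' (not opp) -> no flip
Dir NE: opp run (2,2), next='.' -> no flip
Dir W: first cell '.' (not opp) -> no flip
Dir E: opp run (3,2) capped by B -> flip
Dir SW: first cell '.' (not opp) -> no flip
Dir S: first cell '.' (not opp) -> no flip
Dir SE: opp run (4,2), next='.' -> no flip

Answer: (3,2)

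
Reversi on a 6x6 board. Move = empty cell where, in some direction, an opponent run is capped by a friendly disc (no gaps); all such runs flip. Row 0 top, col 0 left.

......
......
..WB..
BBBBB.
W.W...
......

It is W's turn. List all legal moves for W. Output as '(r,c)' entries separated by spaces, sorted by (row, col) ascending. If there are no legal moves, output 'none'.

Answer: (2,0) (2,4) (4,4)

Derivation:
(1,2): no bracket -> illegal
(1,3): no bracket -> illegal
(1,4): no bracket -> illegal
(2,0): flips 2 -> legal
(2,1): no bracket -> illegal
(2,4): flips 2 -> legal
(2,5): no bracket -> illegal
(3,5): no bracket -> illegal
(4,1): no bracket -> illegal
(4,3): no bracket -> illegal
(4,4): flips 1 -> legal
(4,5): no bracket -> illegal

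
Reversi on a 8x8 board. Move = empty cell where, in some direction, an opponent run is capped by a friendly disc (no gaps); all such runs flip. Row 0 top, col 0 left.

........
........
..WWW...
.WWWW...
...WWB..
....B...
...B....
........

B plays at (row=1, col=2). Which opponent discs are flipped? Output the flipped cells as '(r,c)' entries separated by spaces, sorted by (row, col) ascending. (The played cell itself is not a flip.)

Dir NW: first cell '.' (not opp) -> no flip
Dir N: first cell '.' (not opp) -> no flip
Dir NE: first cell '.' (not opp) -> no flip
Dir W: first cell '.' (not opp) -> no flip
Dir E: first cell '.' (not opp) -> no flip
Dir SW: first cell '.' (not opp) -> no flip
Dir S: opp run (2,2) (3,2), next='.' -> no flip
Dir SE: opp run (2,3) (3,4) capped by B -> flip

Answer: (2,3) (3,4)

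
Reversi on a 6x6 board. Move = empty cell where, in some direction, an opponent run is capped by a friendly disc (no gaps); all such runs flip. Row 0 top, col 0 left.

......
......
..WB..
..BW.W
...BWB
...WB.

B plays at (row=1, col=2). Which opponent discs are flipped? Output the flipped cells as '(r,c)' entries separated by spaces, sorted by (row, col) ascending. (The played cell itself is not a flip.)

Dir NW: first cell '.' (not opp) -> no flip
Dir N: first cell '.' (not opp) -> no flip
Dir NE: first cell '.' (not opp) -> no flip
Dir W: first cell '.' (not opp) -> no flip
Dir E: first cell '.' (not opp) -> no flip
Dir SW: first cell '.' (not opp) -> no flip
Dir S: opp run (2,2) capped by B -> flip
Dir SE: first cell 'B' (not opp) -> no flip

Answer: (2,2)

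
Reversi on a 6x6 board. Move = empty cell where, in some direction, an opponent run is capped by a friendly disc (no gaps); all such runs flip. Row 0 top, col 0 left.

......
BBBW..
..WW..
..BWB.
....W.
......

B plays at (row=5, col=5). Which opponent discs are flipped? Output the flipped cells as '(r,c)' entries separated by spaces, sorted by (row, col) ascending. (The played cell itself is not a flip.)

Answer: (2,2) (3,3) (4,4)

Derivation:
Dir NW: opp run (4,4) (3,3) (2,2) capped by B -> flip
Dir N: first cell '.' (not opp) -> no flip
Dir NE: edge -> no flip
Dir W: first cell '.' (not opp) -> no flip
Dir E: edge -> no flip
Dir SW: edge -> no flip
Dir S: edge -> no flip
Dir SE: edge -> no flip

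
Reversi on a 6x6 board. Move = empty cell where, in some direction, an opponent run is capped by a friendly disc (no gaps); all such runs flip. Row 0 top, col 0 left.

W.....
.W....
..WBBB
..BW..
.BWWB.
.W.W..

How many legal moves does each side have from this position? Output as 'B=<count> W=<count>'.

Answer: B=5 W=8

Derivation:
-- B to move --
(0,1): no bracket -> illegal
(0,2): no bracket -> illegal
(1,0): no bracket -> illegal
(1,2): flips 1 -> legal
(1,3): no bracket -> illegal
(2,0): no bracket -> illegal
(2,1): flips 1 -> legal
(3,1): no bracket -> illegal
(3,4): flips 1 -> legal
(4,0): no bracket -> illegal
(5,0): no bracket -> illegal
(5,2): flips 1 -> legal
(5,4): flips 1 -> legal
B mobility = 5
-- W to move --
(1,2): no bracket -> illegal
(1,3): flips 1 -> legal
(1,4): no bracket -> illegal
(1,5): flips 1 -> legal
(2,1): flips 1 -> legal
(3,0): no bracket -> illegal
(3,1): flips 2 -> legal
(3,4): no bracket -> illegal
(3,5): flips 1 -> legal
(4,0): flips 1 -> legal
(4,5): flips 1 -> legal
(5,0): no bracket -> illegal
(5,2): no bracket -> illegal
(5,4): no bracket -> illegal
(5,5): flips 1 -> legal
W mobility = 8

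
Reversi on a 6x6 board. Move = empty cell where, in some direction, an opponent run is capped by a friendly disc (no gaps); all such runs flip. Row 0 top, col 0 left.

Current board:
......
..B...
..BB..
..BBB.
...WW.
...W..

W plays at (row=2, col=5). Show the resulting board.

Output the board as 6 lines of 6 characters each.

Answer: ......
..B...
..BB.W
..BBW.
...WW.
...W..

Derivation:
Place W at (2,5); scan 8 dirs for brackets.
Dir NW: first cell '.' (not opp) -> no flip
Dir N: first cell '.' (not opp) -> no flip
Dir NE: edge -> no flip
Dir W: first cell '.' (not opp) -> no flip
Dir E: edge -> no flip
Dir SW: opp run (3,4) capped by W -> flip
Dir S: first cell '.' (not opp) -> no flip
Dir SE: edge -> no flip
All flips: (3,4)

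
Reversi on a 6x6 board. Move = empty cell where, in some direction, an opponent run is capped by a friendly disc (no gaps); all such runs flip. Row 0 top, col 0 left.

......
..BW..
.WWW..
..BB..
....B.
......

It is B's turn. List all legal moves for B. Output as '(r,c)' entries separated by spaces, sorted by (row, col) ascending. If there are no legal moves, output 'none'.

Answer: (0,3) (1,0) (1,1) (1,4) (3,0) (3,4)

Derivation:
(0,2): no bracket -> illegal
(0,3): flips 2 -> legal
(0,4): no bracket -> illegal
(1,0): flips 1 -> legal
(1,1): flips 1 -> legal
(1,4): flips 2 -> legal
(2,0): no bracket -> illegal
(2,4): no bracket -> illegal
(3,0): flips 1 -> legal
(3,1): no bracket -> illegal
(3,4): flips 1 -> legal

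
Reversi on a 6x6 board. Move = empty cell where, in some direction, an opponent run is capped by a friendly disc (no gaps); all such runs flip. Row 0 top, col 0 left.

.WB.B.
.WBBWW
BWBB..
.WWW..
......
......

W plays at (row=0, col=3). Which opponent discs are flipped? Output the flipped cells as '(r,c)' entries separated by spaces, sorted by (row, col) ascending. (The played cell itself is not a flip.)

Answer: (0,2) (1,2) (1,3) (2,3)

Derivation:
Dir NW: edge -> no flip
Dir N: edge -> no flip
Dir NE: edge -> no flip
Dir W: opp run (0,2) capped by W -> flip
Dir E: opp run (0,4), next='.' -> no flip
Dir SW: opp run (1,2) capped by W -> flip
Dir S: opp run (1,3) (2,3) capped by W -> flip
Dir SE: first cell 'W' (not opp) -> no flip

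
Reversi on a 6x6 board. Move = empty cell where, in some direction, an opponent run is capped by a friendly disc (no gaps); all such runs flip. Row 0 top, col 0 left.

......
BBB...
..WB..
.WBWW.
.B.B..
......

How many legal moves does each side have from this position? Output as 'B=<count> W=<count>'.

-- B to move --
(1,3): no bracket -> illegal
(2,0): no bracket -> illegal
(2,1): flips 2 -> legal
(2,4): no bracket -> illegal
(2,5): flips 1 -> legal
(3,0): flips 1 -> legal
(3,5): flips 2 -> legal
(4,0): no bracket -> illegal
(4,2): no bracket -> illegal
(4,4): flips 2 -> legal
(4,5): flips 1 -> legal
B mobility = 6
-- W to move --
(0,0): flips 1 -> legal
(0,1): flips 2 -> legal
(0,2): flips 1 -> legal
(0,3): no bracket -> illegal
(1,3): flips 1 -> legal
(1,4): no bracket -> illegal
(2,0): no bracket -> illegal
(2,1): no bracket -> illegal
(2,4): flips 1 -> legal
(3,0): no bracket -> illegal
(4,0): no bracket -> illegal
(4,2): flips 1 -> legal
(4,4): no bracket -> illegal
(5,0): no bracket -> illegal
(5,1): flips 1 -> legal
(5,2): flips 1 -> legal
(5,3): flips 1 -> legal
(5,4): no bracket -> illegal
W mobility = 9

Answer: B=6 W=9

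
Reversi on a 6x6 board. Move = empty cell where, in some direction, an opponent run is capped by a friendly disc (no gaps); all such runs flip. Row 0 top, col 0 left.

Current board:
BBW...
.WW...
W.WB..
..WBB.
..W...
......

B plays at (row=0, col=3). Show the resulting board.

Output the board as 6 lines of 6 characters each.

Answer: BBBB..
.WW...
W.WB..
..WBB.
..W...
......

Derivation:
Place B at (0,3); scan 8 dirs for brackets.
Dir NW: edge -> no flip
Dir N: edge -> no flip
Dir NE: edge -> no flip
Dir W: opp run (0,2) capped by B -> flip
Dir E: first cell '.' (not opp) -> no flip
Dir SW: opp run (1,2), next='.' -> no flip
Dir S: first cell '.' (not opp) -> no flip
Dir SE: first cell '.' (not opp) -> no flip
All flips: (0,2)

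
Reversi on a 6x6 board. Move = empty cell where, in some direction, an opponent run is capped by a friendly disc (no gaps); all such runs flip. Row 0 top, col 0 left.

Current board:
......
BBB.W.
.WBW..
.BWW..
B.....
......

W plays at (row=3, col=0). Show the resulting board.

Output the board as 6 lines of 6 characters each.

Answer: ......
BBB.W.
.WBW..
WWWW..
B.....
......

Derivation:
Place W at (3,0); scan 8 dirs for brackets.
Dir NW: edge -> no flip
Dir N: first cell '.' (not opp) -> no flip
Dir NE: first cell 'W' (not opp) -> no flip
Dir W: edge -> no flip
Dir E: opp run (3,1) capped by W -> flip
Dir SW: edge -> no flip
Dir S: opp run (4,0), next='.' -> no flip
Dir SE: first cell '.' (not opp) -> no flip
All flips: (3,1)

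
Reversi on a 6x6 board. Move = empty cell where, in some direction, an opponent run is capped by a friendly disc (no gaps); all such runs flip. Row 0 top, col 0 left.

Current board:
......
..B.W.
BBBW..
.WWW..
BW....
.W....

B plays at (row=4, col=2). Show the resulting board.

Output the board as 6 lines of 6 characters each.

Place B at (4,2); scan 8 dirs for brackets.
Dir NW: opp run (3,1) capped by B -> flip
Dir N: opp run (3,2) capped by B -> flip
Dir NE: opp run (3,3), next='.' -> no flip
Dir W: opp run (4,1) capped by B -> flip
Dir E: first cell '.' (not opp) -> no flip
Dir SW: opp run (5,1), next=edge -> no flip
Dir S: first cell '.' (not opp) -> no flip
Dir SE: first cell '.' (not opp) -> no flip
All flips: (3,1) (3,2) (4,1)

Answer: ......
..B.W.
BBBW..
.BBW..
BBB...
.W....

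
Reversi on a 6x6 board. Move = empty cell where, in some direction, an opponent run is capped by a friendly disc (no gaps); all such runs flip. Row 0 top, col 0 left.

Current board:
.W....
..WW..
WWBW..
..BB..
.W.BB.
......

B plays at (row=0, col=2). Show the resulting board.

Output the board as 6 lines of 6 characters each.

Place B at (0,2); scan 8 dirs for brackets.
Dir NW: edge -> no flip
Dir N: edge -> no flip
Dir NE: edge -> no flip
Dir W: opp run (0,1), next='.' -> no flip
Dir E: first cell '.' (not opp) -> no flip
Dir SW: first cell '.' (not opp) -> no flip
Dir S: opp run (1,2) capped by B -> flip
Dir SE: opp run (1,3), next='.' -> no flip
All flips: (1,2)

Answer: .WB...
..BW..
WWBW..
..BB..
.W.BB.
......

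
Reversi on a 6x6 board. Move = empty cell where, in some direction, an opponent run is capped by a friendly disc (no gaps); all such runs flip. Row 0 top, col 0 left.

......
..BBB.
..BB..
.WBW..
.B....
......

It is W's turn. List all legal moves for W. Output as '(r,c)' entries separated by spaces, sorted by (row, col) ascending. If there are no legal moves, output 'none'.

Answer: (0,3) (0,4) (1,1) (5,1)

Derivation:
(0,1): no bracket -> illegal
(0,2): no bracket -> illegal
(0,3): flips 2 -> legal
(0,4): flips 2 -> legal
(0,5): no bracket -> illegal
(1,1): flips 1 -> legal
(1,5): no bracket -> illegal
(2,1): no bracket -> illegal
(2,4): no bracket -> illegal
(2,5): no bracket -> illegal
(3,0): no bracket -> illegal
(3,4): no bracket -> illegal
(4,0): no bracket -> illegal
(4,2): no bracket -> illegal
(4,3): no bracket -> illegal
(5,0): no bracket -> illegal
(5,1): flips 1 -> legal
(5,2): no bracket -> illegal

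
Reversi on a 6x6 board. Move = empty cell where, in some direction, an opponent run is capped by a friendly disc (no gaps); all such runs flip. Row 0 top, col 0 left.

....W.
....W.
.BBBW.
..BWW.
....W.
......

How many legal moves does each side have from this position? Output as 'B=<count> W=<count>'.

-- B to move --
(0,3): no bracket -> illegal
(0,5): flips 1 -> legal
(1,3): no bracket -> illegal
(1,5): no bracket -> illegal
(2,5): flips 1 -> legal
(3,5): flips 2 -> legal
(4,2): no bracket -> illegal
(4,3): flips 1 -> legal
(4,5): flips 1 -> legal
(5,3): no bracket -> illegal
(5,4): no bracket -> illegal
(5,5): flips 2 -> legal
B mobility = 6
-- W to move --
(1,0): no bracket -> illegal
(1,1): flips 1 -> legal
(1,2): flips 1 -> legal
(1,3): flips 1 -> legal
(2,0): flips 3 -> legal
(3,0): no bracket -> illegal
(3,1): flips 1 -> legal
(4,1): flips 2 -> legal
(4,2): no bracket -> illegal
(4,3): no bracket -> illegal
W mobility = 6

Answer: B=6 W=6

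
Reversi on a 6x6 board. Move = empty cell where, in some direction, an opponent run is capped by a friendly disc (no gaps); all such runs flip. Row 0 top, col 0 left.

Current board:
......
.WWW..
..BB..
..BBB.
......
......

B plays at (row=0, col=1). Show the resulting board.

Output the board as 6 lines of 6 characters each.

Place B at (0,1); scan 8 dirs for brackets.
Dir NW: edge -> no flip
Dir N: edge -> no flip
Dir NE: edge -> no flip
Dir W: first cell '.' (not opp) -> no flip
Dir E: first cell '.' (not opp) -> no flip
Dir SW: first cell '.' (not opp) -> no flip
Dir S: opp run (1,1), next='.' -> no flip
Dir SE: opp run (1,2) capped by B -> flip
All flips: (1,2)

Answer: .B....
.WBW..
..BB..
..BBB.
......
......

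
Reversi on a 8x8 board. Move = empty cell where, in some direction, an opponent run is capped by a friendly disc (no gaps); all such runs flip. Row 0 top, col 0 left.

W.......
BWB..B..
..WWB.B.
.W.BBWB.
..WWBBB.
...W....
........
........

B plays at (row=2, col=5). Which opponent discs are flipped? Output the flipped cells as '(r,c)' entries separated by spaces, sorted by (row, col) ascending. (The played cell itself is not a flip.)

Answer: (3,5)

Derivation:
Dir NW: first cell '.' (not opp) -> no flip
Dir N: first cell 'B' (not opp) -> no flip
Dir NE: first cell '.' (not opp) -> no flip
Dir W: first cell 'B' (not opp) -> no flip
Dir E: first cell 'B' (not opp) -> no flip
Dir SW: first cell 'B' (not opp) -> no flip
Dir S: opp run (3,5) capped by B -> flip
Dir SE: first cell 'B' (not opp) -> no flip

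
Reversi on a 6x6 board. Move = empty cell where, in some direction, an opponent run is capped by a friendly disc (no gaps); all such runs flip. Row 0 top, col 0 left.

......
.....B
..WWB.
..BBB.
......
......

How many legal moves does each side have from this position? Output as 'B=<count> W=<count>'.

Answer: B=5 W=6

Derivation:
-- B to move --
(1,1): flips 1 -> legal
(1,2): flips 2 -> legal
(1,3): flips 1 -> legal
(1,4): flips 1 -> legal
(2,1): flips 2 -> legal
(3,1): no bracket -> illegal
B mobility = 5
-- W to move --
(0,4): no bracket -> illegal
(0,5): no bracket -> illegal
(1,3): no bracket -> illegal
(1,4): no bracket -> illegal
(2,1): no bracket -> illegal
(2,5): flips 1 -> legal
(3,1): no bracket -> illegal
(3,5): no bracket -> illegal
(4,1): flips 1 -> legal
(4,2): flips 1 -> legal
(4,3): flips 1 -> legal
(4,4): flips 1 -> legal
(4,5): flips 1 -> legal
W mobility = 6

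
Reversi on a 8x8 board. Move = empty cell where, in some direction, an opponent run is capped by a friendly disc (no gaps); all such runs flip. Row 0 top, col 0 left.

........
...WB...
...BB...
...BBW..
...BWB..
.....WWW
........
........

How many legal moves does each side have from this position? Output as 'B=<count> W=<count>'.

Answer: B=10 W=8

Derivation:
-- B to move --
(0,2): flips 1 -> legal
(0,3): flips 1 -> legal
(0,4): no bracket -> illegal
(1,2): flips 1 -> legal
(2,2): no bracket -> illegal
(2,5): flips 1 -> legal
(2,6): no bracket -> illegal
(3,6): flips 1 -> legal
(4,6): flips 1 -> legal
(4,7): no bracket -> illegal
(5,3): no bracket -> illegal
(5,4): flips 1 -> legal
(6,4): no bracket -> illegal
(6,5): flips 1 -> legal
(6,6): flips 2 -> legal
(6,7): flips 1 -> legal
B mobility = 10
-- W to move --
(0,3): no bracket -> illegal
(0,4): flips 3 -> legal
(0,5): no bracket -> illegal
(1,2): flips 3 -> legal
(1,5): flips 1 -> legal
(2,2): flips 1 -> legal
(2,5): no bracket -> illegal
(3,2): flips 2 -> legal
(3,6): no bracket -> illegal
(4,2): flips 1 -> legal
(4,6): flips 1 -> legal
(5,2): no bracket -> illegal
(5,3): flips 3 -> legal
(5,4): no bracket -> illegal
W mobility = 8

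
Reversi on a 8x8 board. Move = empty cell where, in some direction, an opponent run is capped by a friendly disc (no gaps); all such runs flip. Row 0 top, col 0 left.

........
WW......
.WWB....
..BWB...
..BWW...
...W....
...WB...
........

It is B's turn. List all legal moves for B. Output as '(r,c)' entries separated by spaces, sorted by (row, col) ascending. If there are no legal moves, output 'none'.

(0,0): no bracket -> illegal
(0,1): no bracket -> illegal
(0,2): no bracket -> illegal
(1,2): flips 1 -> legal
(1,3): no bracket -> illegal
(2,0): flips 2 -> legal
(2,4): flips 1 -> legal
(3,0): no bracket -> illegal
(3,1): no bracket -> illegal
(3,5): no bracket -> illegal
(4,5): flips 2 -> legal
(5,2): flips 1 -> legal
(5,4): flips 2 -> legal
(5,5): no bracket -> illegal
(6,2): flips 1 -> legal
(7,2): no bracket -> illegal
(7,3): flips 4 -> legal
(7,4): no bracket -> illegal

Answer: (1,2) (2,0) (2,4) (4,5) (5,2) (5,4) (6,2) (7,3)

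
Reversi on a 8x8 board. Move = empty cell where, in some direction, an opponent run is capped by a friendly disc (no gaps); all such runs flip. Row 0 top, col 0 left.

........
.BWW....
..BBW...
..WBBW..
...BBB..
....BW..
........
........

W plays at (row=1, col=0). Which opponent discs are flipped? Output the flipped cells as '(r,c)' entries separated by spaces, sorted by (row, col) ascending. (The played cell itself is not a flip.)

Answer: (1,1)

Derivation:
Dir NW: edge -> no flip
Dir N: first cell '.' (not opp) -> no flip
Dir NE: first cell '.' (not opp) -> no flip
Dir W: edge -> no flip
Dir E: opp run (1,1) capped by W -> flip
Dir SW: edge -> no flip
Dir S: first cell '.' (not opp) -> no flip
Dir SE: first cell '.' (not opp) -> no flip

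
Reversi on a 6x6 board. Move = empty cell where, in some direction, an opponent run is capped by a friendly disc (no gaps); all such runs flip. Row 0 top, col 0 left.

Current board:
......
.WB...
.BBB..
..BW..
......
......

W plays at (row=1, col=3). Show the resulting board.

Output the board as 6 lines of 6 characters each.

Place W at (1,3); scan 8 dirs for brackets.
Dir NW: first cell '.' (not opp) -> no flip
Dir N: first cell '.' (not opp) -> no flip
Dir NE: first cell '.' (not opp) -> no flip
Dir W: opp run (1,2) capped by W -> flip
Dir E: first cell '.' (not opp) -> no flip
Dir SW: opp run (2,2), next='.' -> no flip
Dir S: opp run (2,3) capped by W -> flip
Dir SE: first cell '.' (not opp) -> no flip
All flips: (1,2) (2,3)

Answer: ......
.WWW..
.BBW..
..BW..
......
......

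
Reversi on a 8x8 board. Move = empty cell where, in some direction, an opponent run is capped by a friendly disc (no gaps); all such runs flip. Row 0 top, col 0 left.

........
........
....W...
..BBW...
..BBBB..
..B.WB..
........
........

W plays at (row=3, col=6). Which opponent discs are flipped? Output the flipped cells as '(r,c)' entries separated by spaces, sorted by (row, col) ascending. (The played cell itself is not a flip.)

Answer: (4,5)

Derivation:
Dir NW: first cell '.' (not opp) -> no flip
Dir N: first cell '.' (not opp) -> no flip
Dir NE: first cell '.' (not opp) -> no flip
Dir W: first cell '.' (not opp) -> no flip
Dir E: first cell '.' (not opp) -> no flip
Dir SW: opp run (4,5) capped by W -> flip
Dir S: first cell '.' (not opp) -> no flip
Dir SE: first cell '.' (not opp) -> no flip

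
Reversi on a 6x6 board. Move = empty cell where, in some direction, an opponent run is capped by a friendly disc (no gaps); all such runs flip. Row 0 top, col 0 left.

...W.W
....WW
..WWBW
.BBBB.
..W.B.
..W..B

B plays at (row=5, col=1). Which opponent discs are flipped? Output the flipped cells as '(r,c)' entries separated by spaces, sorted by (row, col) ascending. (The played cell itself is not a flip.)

Dir NW: first cell '.' (not opp) -> no flip
Dir N: first cell '.' (not opp) -> no flip
Dir NE: opp run (4,2) capped by B -> flip
Dir W: first cell '.' (not opp) -> no flip
Dir E: opp run (5,2), next='.' -> no flip
Dir SW: edge -> no flip
Dir S: edge -> no flip
Dir SE: edge -> no flip

Answer: (4,2)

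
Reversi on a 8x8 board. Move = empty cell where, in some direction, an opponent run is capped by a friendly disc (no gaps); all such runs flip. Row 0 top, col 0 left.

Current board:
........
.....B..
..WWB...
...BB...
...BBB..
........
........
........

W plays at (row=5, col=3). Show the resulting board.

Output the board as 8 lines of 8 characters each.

Place W at (5,3); scan 8 dirs for brackets.
Dir NW: first cell '.' (not opp) -> no flip
Dir N: opp run (4,3) (3,3) capped by W -> flip
Dir NE: opp run (4,4), next='.' -> no flip
Dir W: first cell '.' (not opp) -> no flip
Dir E: first cell '.' (not opp) -> no flip
Dir SW: first cell '.' (not opp) -> no flip
Dir S: first cell '.' (not opp) -> no flip
Dir SE: first cell '.' (not opp) -> no flip
All flips: (3,3) (4,3)

Answer: ........
.....B..
..WWB...
...WB...
...WBB..
...W....
........
........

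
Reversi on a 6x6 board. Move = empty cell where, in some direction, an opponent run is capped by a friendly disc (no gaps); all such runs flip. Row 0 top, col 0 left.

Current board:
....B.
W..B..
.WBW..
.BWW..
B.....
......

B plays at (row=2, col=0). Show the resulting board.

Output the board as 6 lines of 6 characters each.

Place B at (2,0); scan 8 dirs for brackets.
Dir NW: edge -> no flip
Dir N: opp run (1,0), next='.' -> no flip
Dir NE: first cell '.' (not opp) -> no flip
Dir W: edge -> no flip
Dir E: opp run (2,1) capped by B -> flip
Dir SW: edge -> no flip
Dir S: first cell '.' (not opp) -> no flip
Dir SE: first cell 'B' (not opp) -> no flip
All flips: (2,1)

Answer: ....B.
W..B..
BBBW..
.BWW..
B.....
......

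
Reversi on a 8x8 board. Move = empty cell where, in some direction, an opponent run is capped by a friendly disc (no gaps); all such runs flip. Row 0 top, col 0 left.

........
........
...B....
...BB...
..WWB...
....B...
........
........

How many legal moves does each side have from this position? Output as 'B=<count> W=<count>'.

-- B to move --
(3,1): no bracket -> illegal
(3,2): flips 1 -> legal
(4,1): flips 2 -> legal
(5,1): flips 1 -> legal
(5,2): flips 1 -> legal
(5,3): flips 1 -> legal
B mobility = 5
-- W to move --
(1,2): no bracket -> illegal
(1,3): flips 2 -> legal
(1,4): no bracket -> illegal
(2,2): no bracket -> illegal
(2,4): flips 1 -> legal
(2,5): flips 1 -> legal
(3,2): no bracket -> illegal
(3,5): no bracket -> illegal
(4,5): flips 1 -> legal
(5,3): no bracket -> illegal
(5,5): no bracket -> illegal
(6,3): no bracket -> illegal
(6,4): no bracket -> illegal
(6,5): flips 1 -> legal
W mobility = 5

Answer: B=5 W=5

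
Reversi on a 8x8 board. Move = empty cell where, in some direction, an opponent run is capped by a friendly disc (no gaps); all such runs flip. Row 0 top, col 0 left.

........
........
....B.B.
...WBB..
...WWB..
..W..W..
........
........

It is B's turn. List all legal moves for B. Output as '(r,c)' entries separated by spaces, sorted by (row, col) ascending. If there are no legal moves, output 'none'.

Answer: (3,2) (4,2) (5,3) (5,4) (6,1) (6,5)

Derivation:
(2,2): no bracket -> illegal
(2,3): no bracket -> illegal
(3,2): flips 1 -> legal
(4,1): no bracket -> illegal
(4,2): flips 3 -> legal
(4,6): no bracket -> illegal
(5,1): no bracket -> illegal
(5,3): flips 1 -> legal
(5,4): flips 1 -> legal
(5,6): no bracket -> illegal
(6,1): flips 2 -> legal
(6,2): no bracket -> illegal
(6,3): no bracket -> illegal
(6,4): no bracket -> illegal
(6,5): flips 1 -> legal
(6,6): no bracket -> illegal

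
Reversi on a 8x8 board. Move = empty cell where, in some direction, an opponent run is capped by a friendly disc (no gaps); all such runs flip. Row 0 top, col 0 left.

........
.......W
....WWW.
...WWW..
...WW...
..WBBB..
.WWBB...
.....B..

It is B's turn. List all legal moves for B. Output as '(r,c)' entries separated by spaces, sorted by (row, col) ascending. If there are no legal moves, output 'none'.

(0,6): no bracket -> illegal
(0,7): no bracket -> illegal
(1,3): no bracket -> illegal
(1,4): flips 3 -> legal
(1,5): no bracket -> illegal
(1,6): no bracket -> illegal
(2,2): flips 2 -> legal
(2,3): flips 2 -> legal
(2,7): no bracket -> illegal
(3,2): flips 1 -> legal
(3,6): no bracket -> illegal
(3,7): no bracket -> illegal
(4,1): flips 1 -> legal
(4,2): no bracket -> illegal
(4,5): no bracket -> illegal
(4,6): no bracket -> illegal
(5,0): no bracket -> illegal
(5,1): flips 1 -> legal
(6,0): flips 2 -> legal
(7,0): no bracket -> illegal
(7,1): flips 1 -> legal
(7,2): no bracket -> illegal
(7,3): no bracket -> illegal

Answer: (1,4) (2,2) (2,3) (3,2) (4,1) (5,1) (6,0) (7,1)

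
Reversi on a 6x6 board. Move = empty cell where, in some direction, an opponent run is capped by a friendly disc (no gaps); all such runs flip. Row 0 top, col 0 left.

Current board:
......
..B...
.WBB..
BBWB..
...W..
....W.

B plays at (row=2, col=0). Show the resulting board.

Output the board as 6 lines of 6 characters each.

Answer: ......
..B...
BBBB..
BBWB..
...W..
....W.

Derivation:
Place B at (2,0); scan 8 dirs for brackets.
Dir NW: edge -> no flip
Dir N: first cell '.' (not opp) -> no flip
Dir NE: first cell '.' (not opp) -> no flip
Dir W: edge -> no flip
Dir E: opp run (2,1) capped by B -> flip
Dir SW: edge -> no flip
Dir S: first cell 'B' (not opp) -> no flip
Dir SE: first cell 'B' (not opp) -> no flip
All flips: (2,1)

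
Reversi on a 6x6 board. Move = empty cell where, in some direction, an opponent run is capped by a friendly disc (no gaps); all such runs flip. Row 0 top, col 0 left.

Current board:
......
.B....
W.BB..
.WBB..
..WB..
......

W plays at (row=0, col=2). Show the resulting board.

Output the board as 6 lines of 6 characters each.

Answer: ..W...
.W....
W.BB..
.WBB..
..WB..
......

Derivation:
Place W at (0,2); scan 8 dirs for brackets.
Dir NW: edge -> no flip
Dir N: edge -> no flip
Dir NE: edge -> no flip
Dir W: first cell '.' (not opp) -> no flip
Dir E: first cell '.' (not opp) -> no flip
Dir SW: opp run (1,1) capped by W -> flip
Dir S: first cell '.' (not opp) -> no flip
Dir SE: first cell '.' (not opp) -> no flip
All flips: (1,1)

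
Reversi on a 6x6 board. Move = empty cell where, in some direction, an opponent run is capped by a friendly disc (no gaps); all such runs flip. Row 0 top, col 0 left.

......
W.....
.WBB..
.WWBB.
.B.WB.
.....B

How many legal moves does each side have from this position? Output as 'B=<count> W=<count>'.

-- B to move --
(0,0): no bracket -> illegal
(0,1): no bracket -> illegal
(1,1): flips 2 -> legal
(1,2): no bracket -> illegal
(2,0): flips 1 -> legal
(3,0): flips 2 -> legal
(4,0): flips 1 -> legal
(4,2): flips 2 -> legal
(5,2): flips 1 -> legal
(5,3): flips 1 -> legal
(5,4): no bracket -> illegal
B mobility = 7
-- W to move --
(1,1): no bracket -> illegal
(1,2): flips 1 -> legal
(1,3): flips 3 -> legal
(1,4): flips 1 -> legal
(2,4): flips 2 -> legal
(2,5): flips 1 -> legal
(3,0): no bracket -> illegal
(3,5): flips 2 -> legal
(4,0): no bracket -> illegal
(4,2): no bracket -> illegal
(4,5): flips 1 -> legal
(5,0): flips 1 -> legal
(5,1): flips 1 -> legal
(5,2): no bracket -> illegal
(5,3): no bracket -> illegal
(5,4): no bracket -> illegal
W mobility = 9

Answer: B=7 W=9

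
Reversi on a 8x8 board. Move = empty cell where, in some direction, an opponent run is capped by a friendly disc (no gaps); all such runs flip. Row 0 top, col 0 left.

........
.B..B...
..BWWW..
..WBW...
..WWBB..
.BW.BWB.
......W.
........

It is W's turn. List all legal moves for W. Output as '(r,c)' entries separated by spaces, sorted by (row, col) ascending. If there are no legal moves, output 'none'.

(0,0): flips 4 -> legal
(0,1): no bracket -> illegal
(0,2): no bracket -> illegal
(0,3): flips 1 -> legal
(0,4): flips 1 -> legal
(0,5): flips 1 -> legal
(1,0): no bracket -> illegal
(1,2): flips 1 -> legal
(1,3): no bracket -> illegal
(1,5): no bracket -> illegal
(2,0): no bracket -> illegal
(2,1): flips 1 -> legal
(3,1): no bracket -> illegal
(3,5): flips 1 -> legal
(3,6): no bracket -> illegal
(4,0): no bracket -> illegal
(4,1): no bracket -> illegal
(4,6): flips 3 -> legal
(4,7): no bracket -> illegal
(5,0): flips 1 -> legal
(5,3): flips 1 -> legal
(5,7): flips 1 -> legal
(6,0): flips 1 -> legal
(6,1): no bracket -> illegal
(6,2): no bracket -> illegal
(6,3): no bracket -> illegal
(6,4): flips 2 -> legal
(6,5): flips 1 -> legal
(6,7): flips 2 -> legal

Answer: (0,0) (0,3) (0,4) (0,5) (1,2) (2,1) (3,5) (4,6) (5,0) (5,3) (5,7) (6,0) (6,4) (6,5) (6,7)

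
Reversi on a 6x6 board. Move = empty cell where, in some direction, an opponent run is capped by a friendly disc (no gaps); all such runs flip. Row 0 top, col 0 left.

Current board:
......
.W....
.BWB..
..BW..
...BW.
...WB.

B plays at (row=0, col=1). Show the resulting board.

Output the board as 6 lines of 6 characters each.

Answer: .B....
.B....
.BWB..
..BW..
...BW.
...WB.

Derivation:
Place B at (0,1); scan 8 dirs for brackets.
Dir NW: edge -> no flip
Dir N: edge -> no flip
Dir NE: edge -> no flip
Dir W: first cell '.' (not opp) -> no flip
Dir E: first cell '.' (not opp) -> no flip
Dir SW: first cell '.' (not opp) -> no flip
Dir S: opp run (1,1) capped by B -> flip
Dir SE: first cell '.' (not opp) -> no flip
All flips: (1,1)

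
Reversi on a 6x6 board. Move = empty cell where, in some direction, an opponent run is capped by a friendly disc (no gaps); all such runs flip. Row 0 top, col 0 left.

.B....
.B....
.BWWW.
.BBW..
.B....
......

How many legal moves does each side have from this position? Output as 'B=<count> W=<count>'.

Answer: B=6 W=6

Derivation:
-- B to move --
(1,2): flips 1 -> legal
(1,3): flips 1 -> legal
(1,4): flips 1 -> legal
(1,5): no bracket -> illegal
(2,5): flips 3 -> legal
(3,4): flips 1 -> legal
(3,5): no bracket -> illegal
(4,2): no bracket -> illegal
(4,3): no bracket -> illegal
(4,4): flips 2 -> legal
B mobility = 6
-- W to move --
(0,0): flips 1 -> legal
(0,2): no bracket -> illegal
(1,0): no bracket -> illegal
(1,2): no bracket -> illegal
(2,0): flips 1 -> legal
(3,0): flips 2 -> legal
(4,0): flips 1 -> legal
(4,2): flips 1 -> legal
(4,3): no bracket -> illegal
(5,0): flips 2 -> legal
(5,1): no bracket -> illegal
(5,2): no bracket -> illegal
W mobility = 6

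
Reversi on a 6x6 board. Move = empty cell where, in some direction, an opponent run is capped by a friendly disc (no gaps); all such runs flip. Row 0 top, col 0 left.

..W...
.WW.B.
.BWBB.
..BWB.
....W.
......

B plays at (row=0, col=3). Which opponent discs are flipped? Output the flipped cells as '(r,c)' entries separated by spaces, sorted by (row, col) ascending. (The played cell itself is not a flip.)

Dir NW: edge -> no flip
Dir N: edge -> no flip
Dir NE: edge -> no flip
Dir W: opp run (0,2), next='.' -> no flip
Dir E: first cell '.' (not opp) -> no flip
Dir SW: opp run (1,2) capped by B -> flip
Dir S: first cell '.' (not opp) -> no flip
Dir SE: first cell 'B' (not opp) -> no flip

Answer: (1,2)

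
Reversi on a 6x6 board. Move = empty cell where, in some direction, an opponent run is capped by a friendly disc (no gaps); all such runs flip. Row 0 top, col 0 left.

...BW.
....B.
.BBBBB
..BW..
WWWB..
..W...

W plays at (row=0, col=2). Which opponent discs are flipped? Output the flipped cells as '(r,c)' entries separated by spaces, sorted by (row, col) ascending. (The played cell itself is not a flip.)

Dir NW: edge -> no flip
Dir N: edge -> no flip
Dir NE: edge -> no flip
Dir W: first cell '.' (not opp) -> no flip
Dir E: opp run (0,3) capped by W -> flip
Dir SW: first cell '.' (not opp) -> no flip
Dir S: first cell '.' (not opp) -> no flip
Dir SE: first cell '.' (not opp) -> no flip

Answer: (0,3)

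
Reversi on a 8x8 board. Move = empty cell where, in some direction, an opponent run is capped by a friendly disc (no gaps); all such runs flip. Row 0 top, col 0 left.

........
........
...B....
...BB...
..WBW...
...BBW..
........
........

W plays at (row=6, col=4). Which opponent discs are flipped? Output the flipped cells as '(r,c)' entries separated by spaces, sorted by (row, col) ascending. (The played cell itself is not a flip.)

Answer: (5,3) (5,4)

Derivation:
Dir NW: opp run (5,3) capped by W -> flip
Dir N: opp run (5,4) capped by W -> flip
Dir NE: first cell 'W' (not opp) -> no flip
Dir W: first cell '.' (not opp) -> no flip
Dir E: first cell '.' (not opp) -> no flip
Dir SW: first cell '.' (not opp) -> no flip
Dir S: first cell '.' (not opp) -> no flip
Dir SE: first cell '.' (not opp) -> no flip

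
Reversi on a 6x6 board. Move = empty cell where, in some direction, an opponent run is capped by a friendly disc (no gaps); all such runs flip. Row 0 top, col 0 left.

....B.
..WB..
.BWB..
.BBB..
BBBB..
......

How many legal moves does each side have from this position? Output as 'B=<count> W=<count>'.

-- B to move --
(0,1): flips 1 -> legal
(0,2): flips 2 -> legal
(0,3): flips 1 -> legal
(1,1): flips 2 -> legal
B mobility = 4
-- W to move --
(0,2): no bracket -> illegal
(0,3): no bracket -> illegal
(0,5): no bracket -> illegal
(1,0): no bracket -> illegal
(1,1): no bracket -> illegal
(1,4): flips 1 -> legal
(1,5): no bracket -> illegal
(2,0): flips 1 -> legal
(2,4): flips 1 -> legal
(3,0): flips 1 -> legal
(3,4): flips 1 -> legal
(4,4): flips 1 -> legal
(5,0): no bracket -> illegal
(5,1): no bracket -> illegal
(5,2): flips 2 -> legal
(5,3): no bracket -> illegal
(5,4): no bracket -> illegal
W mobility = 7

Answer: B=4 W=7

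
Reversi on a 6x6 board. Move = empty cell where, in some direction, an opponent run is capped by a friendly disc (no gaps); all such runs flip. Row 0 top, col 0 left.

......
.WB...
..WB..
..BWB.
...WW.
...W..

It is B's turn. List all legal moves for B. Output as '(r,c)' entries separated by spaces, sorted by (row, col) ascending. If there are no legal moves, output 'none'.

(0,0): no bracket -> illegal
(0,1): no bracket -> illegal
(0,2): no bracket -> illegal
(1,0): flips 1 -> legal
(1,3): no bracket -> illegal
(2,0): no bracket -> illegal
(2,1): flips 1 -> legal
(2,4): no bracket -> illegal
(3,1): no bracket -> illegal
(3,5): no bracket -> illegal
(4,2): no bracket -> illegal
(4,5): no bracket -> illegal
(5,2): flips 1 -> legal
(5,4): flips 2 -> legal
(5,5): no bracket -> illegal

Answer: (1,0) (2,1) (5,2) (5,4)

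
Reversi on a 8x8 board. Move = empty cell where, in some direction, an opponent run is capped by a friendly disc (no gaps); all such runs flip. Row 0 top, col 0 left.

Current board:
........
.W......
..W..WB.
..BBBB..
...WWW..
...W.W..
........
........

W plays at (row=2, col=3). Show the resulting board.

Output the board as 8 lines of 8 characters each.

Answer: ........
.W......
..WW.WB.
..BWWB..
...WWW..
...W.W..
........
........

Derivation:
Place W at (2,3); scan 8 dirs for brackets.
Dir NW: first cell '.' (not opp) -> no flip
Dir N: first cell '.' (not opp) -> no flip
Dir NE: first cell '.' (not opp) -> no flip
Dir W: first cell 'W' (not opp) -> no flip
Dir E: first cell '.' (not opp) -> no flip
Dir SW: opp run (3,2), next='.' -> no flip
Dir S: opp run (3,3) capped by W -> flip
Dir SE: opp run (3,4) capped by W -> flip
All flips: (3,3) (3,4)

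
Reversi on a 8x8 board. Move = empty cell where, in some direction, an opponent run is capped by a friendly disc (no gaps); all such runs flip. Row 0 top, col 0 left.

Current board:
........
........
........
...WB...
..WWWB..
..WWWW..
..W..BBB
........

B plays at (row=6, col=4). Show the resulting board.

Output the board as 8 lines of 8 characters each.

Place B at (6,4); scan 8 dirs for brackets.
Dir NW: opp run (5,3) (4,2), next='.' -> no flip
Dir N: opp run (5,4) (4,4) capped by B -> flip
Dir NE: opp run (5,5), next='.' -> no flip
Dir W: first cell '.' (not opp) -> no flip
Dir E: first cell 'B' (not opp) -> no flip
Dir SW: first cell '.' (not opp) -> no flip
Dir S: first cell '.' (not opp) -> no flip
Dir SE: first cell '.' (not opp) -> no flip
All flips: (4,4) (5,4)

Answer: ........
........
........
...WB...
..WWBB..
..WWBW..
..W.BBBB
........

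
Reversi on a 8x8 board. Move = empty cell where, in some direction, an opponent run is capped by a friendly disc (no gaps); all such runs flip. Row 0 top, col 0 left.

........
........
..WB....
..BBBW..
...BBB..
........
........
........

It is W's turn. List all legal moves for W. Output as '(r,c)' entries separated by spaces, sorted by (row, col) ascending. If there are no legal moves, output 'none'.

(1,2): no bracket -> illegal
(1,3): no bracket -> illegal
(1,4): no bracket -> illegal
(2,1): no bracket -> illegal
(2,4): flips 1 -> legal
(2,5): no bracket -> illegal
(3,1): flips 3 -> legal
(3,6): no bracket -> illegal
(4,1): no bracket -> illegal
(4,2): flips 1 -> legal
(4,6): no bracket -> illegal
(5,2): no bracket -> illegal
(5,3): flips 1 -> legal
(5,4): no bracket -> illegal
(5,5): flips 3 -> legal
(5,6): no bracket -> illegal

Answer: (2,4) (3,1) (4,2) (5,3) (5,5)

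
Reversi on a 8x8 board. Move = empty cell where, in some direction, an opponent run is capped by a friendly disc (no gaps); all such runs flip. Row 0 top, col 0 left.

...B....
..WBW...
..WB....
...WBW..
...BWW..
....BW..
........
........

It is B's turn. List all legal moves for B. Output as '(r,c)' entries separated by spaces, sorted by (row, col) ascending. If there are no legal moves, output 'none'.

(0,1): flips 1 -> legal
(0,2): no bracket -> illegal
(0,4): no bracket -> illegal
(0,5): flips 1 -> legal
(1,1): flips 1 -> legal
(1,5): flips 1 -> legal
(2,1): flips 2 -> legal
(2,4): no bracket -> illegal
(2,5): flips 1 -> legal
(2,6): no bracket -> illegal
(3,1): flips 1 -> legal
(3,2): flips 1 -> legal
(3,6): flips 2 -> legal
(4,2): no bracket -> illegal
(4,6): flips 2 -> legal
(5,3): no bracket -> illegal
(5,6): flips 2 -> legal
(6,4): no bracket -> illegal
(6,5): no bracket -> illegal
(6,6): no bracket -> illegal

Answer: (0,1) (0,5) (1,1) (1,5) (2,1) (2,5) (3,1) (3,2) (3,6) (4,6) (5,6)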